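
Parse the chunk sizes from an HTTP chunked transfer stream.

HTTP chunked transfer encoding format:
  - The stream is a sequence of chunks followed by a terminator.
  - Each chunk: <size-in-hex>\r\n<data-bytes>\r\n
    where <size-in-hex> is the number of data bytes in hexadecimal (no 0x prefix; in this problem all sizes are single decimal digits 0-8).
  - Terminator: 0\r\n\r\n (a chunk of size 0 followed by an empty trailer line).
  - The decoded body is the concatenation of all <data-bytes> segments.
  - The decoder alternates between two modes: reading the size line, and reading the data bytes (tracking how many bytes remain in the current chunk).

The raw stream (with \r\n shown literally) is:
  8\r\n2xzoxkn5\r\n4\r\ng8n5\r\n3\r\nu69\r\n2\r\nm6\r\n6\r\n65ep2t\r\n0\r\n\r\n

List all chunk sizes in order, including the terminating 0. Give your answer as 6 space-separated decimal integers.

Chunk 1: stream[0..1]='8' size=0x8=8, data at stream[3..11]='2xzoxkn5' -> body[0..8], body so far='2xzoxkn5'
Chunk 2: stream[13..14]='4' size=0x4=4, data at stream[16..20]='g8n5' -> body[8..12], body so far='2xzoxkn5g8n5'
Chunk 3: stream[22..23]='3' size=0x3=3, data at stream[25..28]='u69' -> body[12..15], body so far='2xzoxkn5g8n5u69'
Chunk 4: stream[30..31]='2' size=0x2=2, data at stream[33..35]='m6' -> body[15..17], body so far='2xzoxkn5g8n5u69m6'
Chunk 5: stream[37..38]='6' size=0x6=6, data at stream[40..46]='65ep2t' -> body[17..23], body so far='2xzoxkn5g8n5u69m665ep2t'
Chunk 6: stream[48..49]='0' size=0 (terminator). Final body='2xzoxkn5g8n5u69m665ep2t' (23 bytes)

Answer: 8 4 3 2 6 0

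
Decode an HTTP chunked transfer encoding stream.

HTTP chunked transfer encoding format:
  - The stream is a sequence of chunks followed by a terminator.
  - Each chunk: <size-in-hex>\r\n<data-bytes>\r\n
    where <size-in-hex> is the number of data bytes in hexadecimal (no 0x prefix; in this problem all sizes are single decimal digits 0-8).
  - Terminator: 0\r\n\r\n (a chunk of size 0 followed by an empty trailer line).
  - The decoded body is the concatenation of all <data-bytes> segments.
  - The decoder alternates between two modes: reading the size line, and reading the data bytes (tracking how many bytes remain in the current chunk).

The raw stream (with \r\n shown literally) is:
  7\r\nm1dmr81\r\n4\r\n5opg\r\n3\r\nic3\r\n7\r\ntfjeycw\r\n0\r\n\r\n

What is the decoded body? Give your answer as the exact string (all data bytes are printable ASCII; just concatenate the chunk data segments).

Chunk 1: stream[0..1]='7' size=0x7=7, data at stream[3..10]='m1dmr81' -> body[0..7], body so far='m1dmr81'
Chunk 2: stream[12..13]='4' size=0x4=4, data at stream[15..19]='5opg' -> body[7..11], body so far='m1dmr815opg'
Chunk 3: stream[21..22]='3' size=0x3=3, data at stream[24..27]='ic3' -> body[11..14], body so far='m1dmr815opgic3'
Chunk 4: stream[29..30]='7' size=0x7=7, data at stream[32..39]='tfjeycw' -> body[14..21], body so far='m1dmr815opgic3tfjeycw'
Chunk 5: stream[41..42]='0' size=0 (terminator). Final body='m1dmr815opgic3tfjeycw' (21 bytes)

Answer: m1dmr815opgic3tfjeycw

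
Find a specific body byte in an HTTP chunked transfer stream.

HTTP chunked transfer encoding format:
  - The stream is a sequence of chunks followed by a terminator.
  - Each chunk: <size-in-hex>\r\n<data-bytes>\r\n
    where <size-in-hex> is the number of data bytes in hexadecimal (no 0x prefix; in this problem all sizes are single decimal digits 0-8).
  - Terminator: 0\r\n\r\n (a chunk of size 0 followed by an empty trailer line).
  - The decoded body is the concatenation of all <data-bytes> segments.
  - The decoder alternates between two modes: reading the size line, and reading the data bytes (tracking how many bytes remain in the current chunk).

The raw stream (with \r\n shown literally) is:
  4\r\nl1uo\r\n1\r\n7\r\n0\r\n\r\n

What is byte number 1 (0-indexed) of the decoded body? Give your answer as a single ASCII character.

Chunk 1: stream[0..1]='4' size=0x4=4, data at stream[3..7]='l1uo' -> body[0..4], body so far='l1uo'
Chunk 2: stream[9..10]='1' size=0x1=1, data at stream[12..13]='7' -> body[4..5], body so far='l1uo7'
Chunk 3: stream[15..16]='0' size=0 (terminator). Final body='l1uo7' (5 bytes)
Body byte 1 = '1'

Answer: 1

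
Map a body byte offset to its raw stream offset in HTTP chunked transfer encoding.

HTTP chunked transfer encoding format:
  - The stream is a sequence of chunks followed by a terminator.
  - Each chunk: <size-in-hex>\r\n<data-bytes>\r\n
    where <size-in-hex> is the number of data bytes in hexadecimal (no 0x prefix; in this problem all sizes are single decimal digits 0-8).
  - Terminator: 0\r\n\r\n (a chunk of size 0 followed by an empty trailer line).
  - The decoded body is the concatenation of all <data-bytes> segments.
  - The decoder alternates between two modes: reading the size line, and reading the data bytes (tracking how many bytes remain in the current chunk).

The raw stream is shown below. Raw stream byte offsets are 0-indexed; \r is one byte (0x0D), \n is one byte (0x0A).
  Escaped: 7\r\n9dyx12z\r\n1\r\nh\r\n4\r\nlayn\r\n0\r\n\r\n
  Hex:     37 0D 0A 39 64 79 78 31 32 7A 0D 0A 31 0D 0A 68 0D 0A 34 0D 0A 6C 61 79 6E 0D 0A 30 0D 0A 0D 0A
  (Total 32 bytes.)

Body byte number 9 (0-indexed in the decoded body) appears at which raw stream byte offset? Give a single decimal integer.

Chunk 1: stream[0..1]='7' size=0x7=7, data at stream[3..10]='9dyx12z' -> body[0..7], body so far='9dyx12z'
Chunk 2: stream[12..13]='1' size=0x1=1, data at stream[15..16]='h' -> body[7..8], body so far='9dyx12zh'
Chunk 3: stream[18..19]='4' size=0x4=4, data at stream[21..25]='layn' -> body[8..12], body so far='9dyx12zhlayn'
Chunk 4: stream[27..28]='0' size=0 (terminator). Final body='9dyx12zhlayn' (12 bytes)
Body byte 9 at stream offset 22

Answer: 22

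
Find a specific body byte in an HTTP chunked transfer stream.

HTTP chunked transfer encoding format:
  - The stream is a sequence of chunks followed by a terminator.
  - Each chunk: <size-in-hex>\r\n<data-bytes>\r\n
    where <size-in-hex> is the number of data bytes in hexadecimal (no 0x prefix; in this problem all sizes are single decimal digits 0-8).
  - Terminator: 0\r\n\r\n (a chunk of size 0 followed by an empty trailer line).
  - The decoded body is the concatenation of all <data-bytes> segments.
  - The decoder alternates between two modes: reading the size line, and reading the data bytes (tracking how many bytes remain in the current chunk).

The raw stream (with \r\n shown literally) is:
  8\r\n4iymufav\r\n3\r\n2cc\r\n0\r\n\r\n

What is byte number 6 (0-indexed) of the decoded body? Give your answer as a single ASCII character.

Chunk 1: stream[0..1]='8' size=0x8=8, data at stream[3..11]='4iymufav' -> body[0..8], body so far='4iymufav'
Chunk 2: stream[13..14]='3' size=0x3=3, data at stream[16..19]='2cc' -> body[8..11], body so far='4iymufav2cc'
Chunk 3: stream[21..22]='0' size=0 (terminator). Final body='4iymufav2cc' (11 bytes)
Body byte 6 = 'a'

Answer: a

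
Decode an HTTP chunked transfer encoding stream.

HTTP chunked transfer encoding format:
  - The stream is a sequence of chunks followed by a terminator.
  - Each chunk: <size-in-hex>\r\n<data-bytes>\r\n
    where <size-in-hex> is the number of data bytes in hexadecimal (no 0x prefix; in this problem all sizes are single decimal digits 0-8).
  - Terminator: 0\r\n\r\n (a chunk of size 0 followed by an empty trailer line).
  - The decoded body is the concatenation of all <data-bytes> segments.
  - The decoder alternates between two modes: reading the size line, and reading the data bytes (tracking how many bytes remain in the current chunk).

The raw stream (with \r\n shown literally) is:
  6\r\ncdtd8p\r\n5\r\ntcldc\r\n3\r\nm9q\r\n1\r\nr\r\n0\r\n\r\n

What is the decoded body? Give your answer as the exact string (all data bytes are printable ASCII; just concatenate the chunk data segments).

Answer: cdtd8ptcldcm9qr

Derivation:
Chunk 1: stream[0..1]='6' size=0x6=6, data at stream[3..9]='cdtd8p' -> body[0..6], body so far='cdtd8p'
Chunk 2: stream[11..12]='5' size=0x5=5, data at stream[14..19]='tcldc' -> body[6..11], body so far='cdtd8ptcldc'
Chunk 3: stream[21..22]='3' size=0x3=3, data at stream[24..27]='m9q' -> body[11..14], body so far='cdtd8ptcldcm9q'
Chunk 4: stream[29..30]='1' size=0x1=1, data at stream[32..33]='r' -> body[14..15], body so far='cdtd8ptcldcm9qr'
Chunk 5: stream[35..36]='0' size=0 (terminator). Final body='cdtd8ptcldcm9qr' (15 bytes)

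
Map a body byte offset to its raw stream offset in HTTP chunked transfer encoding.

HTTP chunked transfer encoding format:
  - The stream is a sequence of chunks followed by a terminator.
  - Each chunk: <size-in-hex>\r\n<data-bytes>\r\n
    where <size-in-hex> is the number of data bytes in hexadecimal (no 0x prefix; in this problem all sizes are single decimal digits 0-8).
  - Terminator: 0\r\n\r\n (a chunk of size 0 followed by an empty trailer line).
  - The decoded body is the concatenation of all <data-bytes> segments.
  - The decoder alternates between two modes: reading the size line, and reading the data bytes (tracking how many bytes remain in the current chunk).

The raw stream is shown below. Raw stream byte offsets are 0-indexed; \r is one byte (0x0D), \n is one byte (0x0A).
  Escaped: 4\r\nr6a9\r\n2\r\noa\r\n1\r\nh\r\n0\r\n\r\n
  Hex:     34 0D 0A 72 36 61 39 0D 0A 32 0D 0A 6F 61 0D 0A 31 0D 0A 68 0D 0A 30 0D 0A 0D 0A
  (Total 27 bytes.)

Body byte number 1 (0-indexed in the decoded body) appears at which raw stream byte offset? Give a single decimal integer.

Answer: 4

Derivation:
Chunk 1: stream[0..1]='4' size=0x4=4, data at stream[3..7]='r6a9' -> body[0..4], body so far='r6a9'
Chunk 2: stream[9..10]='2' size=0x2=2, data at stream[12..14]='oa' -> body[4..6], body so far='r6a9oa'
Chunk 3: stream[16..17]='1' size=0x1=1, data at stream[19..20]='h' -> body[6..7], body so far='r6a9oah'
Chunk 4: stream[22..23]='0' size=0 (terminator). Final body='r6a9oah' (7 bytes)
Body byte 1 at stream offset 4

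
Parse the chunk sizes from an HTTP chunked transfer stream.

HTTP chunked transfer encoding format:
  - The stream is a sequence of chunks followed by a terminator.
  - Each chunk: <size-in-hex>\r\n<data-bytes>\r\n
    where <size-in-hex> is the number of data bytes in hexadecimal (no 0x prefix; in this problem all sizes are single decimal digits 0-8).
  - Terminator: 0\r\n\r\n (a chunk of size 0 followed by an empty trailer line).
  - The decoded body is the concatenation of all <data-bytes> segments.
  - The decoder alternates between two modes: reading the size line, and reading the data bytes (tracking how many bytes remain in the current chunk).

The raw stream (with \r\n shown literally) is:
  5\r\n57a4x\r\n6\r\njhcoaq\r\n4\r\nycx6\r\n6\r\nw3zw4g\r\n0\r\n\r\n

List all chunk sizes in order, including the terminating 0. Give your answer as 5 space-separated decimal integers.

Answer: 5 6 4 6 0

Derivation:
Chunk 1: stream[0..1]='5' size=0x5=5, data at stream[3..8]='57a4x' -> body[0..5], body so far='57a4x'
Chunk 2: stream[10..11]='6' size=0x6=6, data at stream[13..19]='jhcoaq' -> body[5..11], body so far='57a4xjhcoaq'
Chunk 3: stream[21..22]='4' size=0x4=4, data at stream[24..28]='ycx6' -> body[11..15], body so far='57a4xjhcoaqycx6'
Chunk 4: stream[30..31]='6' size=0x6=6, data at stream[33..39]='w3zw4g' -> body[15..21], body so far='57a4xjhcoaqycx6w3zw4g'
Chunk 5: stream[41..42]='0' size=0 (terminator). Final body='57a4xjhcoaqycx6w3zw4g' (21 bytes)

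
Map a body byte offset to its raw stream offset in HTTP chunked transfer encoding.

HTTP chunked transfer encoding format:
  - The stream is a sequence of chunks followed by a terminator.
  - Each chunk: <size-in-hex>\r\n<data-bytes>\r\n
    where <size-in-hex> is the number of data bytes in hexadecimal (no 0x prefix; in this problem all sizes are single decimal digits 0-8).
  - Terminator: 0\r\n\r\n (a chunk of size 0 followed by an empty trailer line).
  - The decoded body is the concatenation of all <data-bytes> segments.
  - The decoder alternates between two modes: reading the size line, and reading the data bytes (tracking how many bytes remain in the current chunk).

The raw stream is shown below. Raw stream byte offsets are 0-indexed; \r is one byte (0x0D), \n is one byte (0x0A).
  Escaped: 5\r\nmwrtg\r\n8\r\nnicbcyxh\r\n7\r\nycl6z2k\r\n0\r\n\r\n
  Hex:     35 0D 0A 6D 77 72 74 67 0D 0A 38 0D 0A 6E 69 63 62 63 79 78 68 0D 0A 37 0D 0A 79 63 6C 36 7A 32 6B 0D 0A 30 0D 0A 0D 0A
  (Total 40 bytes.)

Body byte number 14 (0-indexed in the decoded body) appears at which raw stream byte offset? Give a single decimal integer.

Answer: 27

Derivation:
Chunk 1: stream[0..1]='5' size=0x5=5, data at stream[3..8]='mwrtg' -> body[0..5], body so far='mwrtg'
Chunk 2: stream[10..11]='8' size=0x8=8, data at stream[13..21]='nicbcyxh' -> body[5..13], body so far='mwrtgnicbcyxh'
Chunk 3: stream[23..24]='7' size=0x7=7, data at stream[26..33]='ycl6z2k' -> body[13..20], body so far='mwrtgnicbcyxhycl6z2k'
Chunk 4: stream[35..36]='0' size=0 (terminator). Final body='mwrtgnicbcyxhycl6z2k' (20 bytes)
Body byte 14 at stream offset 27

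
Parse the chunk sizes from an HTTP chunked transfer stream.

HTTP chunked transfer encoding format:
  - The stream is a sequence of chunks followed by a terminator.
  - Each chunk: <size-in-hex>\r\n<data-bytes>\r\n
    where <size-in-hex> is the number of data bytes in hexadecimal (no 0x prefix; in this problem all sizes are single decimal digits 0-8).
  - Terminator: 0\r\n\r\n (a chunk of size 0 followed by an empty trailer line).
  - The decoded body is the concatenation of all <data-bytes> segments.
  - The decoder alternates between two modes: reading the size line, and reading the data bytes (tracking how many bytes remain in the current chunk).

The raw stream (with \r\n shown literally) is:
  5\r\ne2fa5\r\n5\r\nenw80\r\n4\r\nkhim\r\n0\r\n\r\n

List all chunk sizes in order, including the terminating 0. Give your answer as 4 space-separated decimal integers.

Answer: 5 5 4 0

Derivation:
Chunk 1: stream[0..1]='5' size=0x5=5, data at stream[3..8]='e2fa5' -> body[0..5], body so far='e2fa5'
Chunk 2: stream[10..11]='5' size=0x5=5, data at stream[13..18]='enw80' -> body[5..10], body so far='e2fa5enw80'
Chunk 3: stream[20..21]='4' size=0x4=4, data at stream[23..27]='khim' -> body[10..14], body so far='e2fa5enw80khim'
Chunk 4: stream[29..30]='0' size=0 (terminator). Final body='e2fa5enw80khim' (14 bytes)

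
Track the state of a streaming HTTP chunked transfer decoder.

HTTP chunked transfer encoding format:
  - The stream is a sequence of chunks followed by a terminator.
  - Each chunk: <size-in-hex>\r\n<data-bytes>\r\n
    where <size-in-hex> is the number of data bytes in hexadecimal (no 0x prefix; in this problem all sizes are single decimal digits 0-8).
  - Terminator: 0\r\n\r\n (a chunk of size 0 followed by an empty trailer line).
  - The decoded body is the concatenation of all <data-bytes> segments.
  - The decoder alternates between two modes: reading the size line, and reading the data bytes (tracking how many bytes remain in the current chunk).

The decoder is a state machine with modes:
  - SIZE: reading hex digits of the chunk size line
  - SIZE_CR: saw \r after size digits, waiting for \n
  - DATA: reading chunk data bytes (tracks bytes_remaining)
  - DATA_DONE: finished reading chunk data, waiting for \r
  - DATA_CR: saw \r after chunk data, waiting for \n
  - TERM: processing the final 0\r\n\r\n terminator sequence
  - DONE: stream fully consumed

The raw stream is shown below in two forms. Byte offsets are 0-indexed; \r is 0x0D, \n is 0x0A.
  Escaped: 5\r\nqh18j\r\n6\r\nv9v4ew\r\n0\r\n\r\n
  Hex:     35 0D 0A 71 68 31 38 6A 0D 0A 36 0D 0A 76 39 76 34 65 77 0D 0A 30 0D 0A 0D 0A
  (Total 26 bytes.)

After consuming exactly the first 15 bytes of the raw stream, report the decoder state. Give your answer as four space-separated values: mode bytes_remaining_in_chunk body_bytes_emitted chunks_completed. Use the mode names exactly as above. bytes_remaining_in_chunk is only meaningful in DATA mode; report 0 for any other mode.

Answer: DATA 4 7 1

Derivation:
Byte 0 = '5': mode=SIZE remaining=0 emitted=0 chunks_done=0
Byte 1 = 0x0D: mode=SIZE_CR remaining=0 emitted=0 chunks_done=0
Byte 2 = 0x0A: mode=DATA remaining=5 emitted=0 chunks_done=0
Byte 3 = 'q': mode=DATA remaining=4 emitted=1 chunks_done=0
Byte 4 = 'h': mode=DATA remaining=3 emitted=2 chunks_done=0
Byte 5 = '1': mode=DATA remaining=2 emitted=3 chunks_done=0
Byte 6 = '8': mode=DATA remaining=1 emitted=4 chunks_done=0
Byte 7 = 'j': mode=DATA_DONE remaining=0 emitted=5 chunks_done=0
Byte 8 = 0x0D: mode=DATA_CR remaining=0 emitted=5 chunks_done=0
Byte 9 = 0x0A: mode=SIZE remaining=0 emitted=5 chunks_done=1
Byte 10 = '6': mode=SIZE remaining=0 emitted=5 chunks_done=1
Byte 11 = 0x0D: mode=SIZE_CR remaining=0 emitted=5 chunks_done=1
Byte 12 = 0x0A: mode=DATA remaining=6 emitted=5 chunks_done=1
Byte 13 = 'v': mode=DATA remaining=5 emitted=6 chunks_done=1
Byte 14 = '9': mode=DATA remaining=4 emitted=7 chunks_done=1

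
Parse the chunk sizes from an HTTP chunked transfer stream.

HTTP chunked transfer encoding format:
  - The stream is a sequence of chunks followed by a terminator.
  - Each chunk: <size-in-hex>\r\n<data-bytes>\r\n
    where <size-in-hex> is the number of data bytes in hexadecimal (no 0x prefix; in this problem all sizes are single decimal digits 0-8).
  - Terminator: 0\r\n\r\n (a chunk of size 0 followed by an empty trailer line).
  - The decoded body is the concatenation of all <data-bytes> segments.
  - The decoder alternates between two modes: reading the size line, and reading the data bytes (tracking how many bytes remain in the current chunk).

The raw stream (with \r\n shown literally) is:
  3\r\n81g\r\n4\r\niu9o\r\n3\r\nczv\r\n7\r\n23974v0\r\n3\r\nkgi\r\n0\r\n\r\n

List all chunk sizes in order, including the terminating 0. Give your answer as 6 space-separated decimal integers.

Answer: 3 4 3 7 3 0

Derivation:
Chunk 1: stream[0..1]='3' size=0x3=3, data at stream[3..6]='81g' -> body[0..3], body so far='81g'
Chunk 2: stream[8..9]='4' size=0x4=4, data at stream[11..15]='iu9o' -> body[3..7], body so far='81giu9o'
Chunk 3: stream[17..18]='3' size=0x3=3, data at stream[20..23]='czv' -> body[7..10], body so far='81giu9oczv'
Chunk 4: stream[25..26]='7' size=0x7=7, data at stream[28..35]='23974v0' -> body[10..17], body so far='81giu9oczv23974v0'
Chunk 5: stream[37..38]='3' size=0x3=3, data at stream[40..43]='kgi' -> body[17..20], body so far='81giu9oczv23974v0kgi'
Chunk 6: stream[45..46]='0' size=0 (terminator). Final body='81giu9oczv23974v0kgi' (20 bytes)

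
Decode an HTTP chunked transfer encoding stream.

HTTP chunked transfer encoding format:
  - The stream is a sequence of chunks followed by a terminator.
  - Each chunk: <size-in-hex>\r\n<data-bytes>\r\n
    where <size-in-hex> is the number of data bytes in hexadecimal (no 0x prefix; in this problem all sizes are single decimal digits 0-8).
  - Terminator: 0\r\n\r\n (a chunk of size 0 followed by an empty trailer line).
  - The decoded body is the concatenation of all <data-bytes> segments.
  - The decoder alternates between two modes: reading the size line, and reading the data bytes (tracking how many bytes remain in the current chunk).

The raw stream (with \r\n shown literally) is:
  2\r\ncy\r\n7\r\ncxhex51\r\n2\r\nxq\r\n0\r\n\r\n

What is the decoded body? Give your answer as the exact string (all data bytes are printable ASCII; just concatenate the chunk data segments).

Answer: cycxhex51xq

Derivation:
Chunk 1: stream[0..1]='2' size=0x2=2, data at stream[3..5]='cy' -> body[0..2], body so far='cy'
Chunk 2: stream[7..8]='7' size=0x7=7, data at stream[10..17]='cxhex51' -> body[2..9], body so far='cycxhex51'
Chunk 3: stream[19..20]='2' size=0x2=2, data at stream[22..24]='xq' -> body[9..11], body so far='cycxhex51xq'
Chunk 4: stream[26..27]='0' size=0 (terminator). Final body='cycxhex51xq' (11 bytes)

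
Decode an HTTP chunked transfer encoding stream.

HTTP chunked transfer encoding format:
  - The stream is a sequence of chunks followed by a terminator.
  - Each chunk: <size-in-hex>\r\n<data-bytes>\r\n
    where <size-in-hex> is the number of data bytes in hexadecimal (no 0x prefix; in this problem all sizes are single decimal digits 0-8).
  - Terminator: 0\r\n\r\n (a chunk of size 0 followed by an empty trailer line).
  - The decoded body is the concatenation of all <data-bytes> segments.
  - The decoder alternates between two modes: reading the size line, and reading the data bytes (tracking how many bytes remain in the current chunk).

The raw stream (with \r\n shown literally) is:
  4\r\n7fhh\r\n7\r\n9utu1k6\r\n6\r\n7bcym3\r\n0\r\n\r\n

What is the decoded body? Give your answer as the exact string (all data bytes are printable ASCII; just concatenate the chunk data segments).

Chunk 1: stream[0..1]='4' size=0x4=4, data at stream[3..7]='7fhh' -> body[0..4], body so far='7fhh'
Chunk 2: stream[9..10]='7' size=0x7=7, data at stream[12..19]='9utu1k6' -> body[4..11], body so far='7fhh9utu1k6'
Chunk 3: stream[21..22]='6' size=0x6=6, data at stream[24..30]='7bcym3' -> body[11..17], body so far='7fhh9utu1k67bcym3'
Chunk 4: stream[32..33]='0' size=0 (terminator). Final body='7fhh9utu1k67bcym3' (17 bytes)

Answer: 7fhh9utu1k67bcym3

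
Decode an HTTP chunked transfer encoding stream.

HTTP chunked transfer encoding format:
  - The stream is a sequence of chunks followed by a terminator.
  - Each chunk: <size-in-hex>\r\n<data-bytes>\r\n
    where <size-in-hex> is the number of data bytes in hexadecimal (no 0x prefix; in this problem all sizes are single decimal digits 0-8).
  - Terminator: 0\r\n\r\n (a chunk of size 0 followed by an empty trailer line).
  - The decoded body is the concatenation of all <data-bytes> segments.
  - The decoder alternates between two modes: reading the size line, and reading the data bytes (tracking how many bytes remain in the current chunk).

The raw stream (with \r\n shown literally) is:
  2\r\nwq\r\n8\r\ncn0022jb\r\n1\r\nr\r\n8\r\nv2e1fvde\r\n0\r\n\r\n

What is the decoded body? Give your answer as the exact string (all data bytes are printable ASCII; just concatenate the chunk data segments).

Chunk 1: stream[0..1]='2' size=0x2=2, data at stream[3..5]='wq' -> body[0..2], body so far='wq'
Chunk 2: stream[7..8]='8' size=0x8=8, data at stream[10..18]='cn0022jb' -> body[2..10], body so far='wqcn0022jb'
Chunk 3: stream[20..21]='1' size=0x1=1, data at stream[23..24]='r' -> body[10..11], body so far='wqcn0022jbr'
Chunk 4: stream[26..27]='8' size=0x8=8, data at stream[29..37]='v2e1fvde' -> body[11..19], body so far='wqcn0022jbrv2e1fvde'
Chunk 5: stream[39..40]='0' size=0 (terminator). Final body='wqcn0022jbrv2e1fvde' (19 bytes)

Answer: wqcn0022jbrv2e1fvde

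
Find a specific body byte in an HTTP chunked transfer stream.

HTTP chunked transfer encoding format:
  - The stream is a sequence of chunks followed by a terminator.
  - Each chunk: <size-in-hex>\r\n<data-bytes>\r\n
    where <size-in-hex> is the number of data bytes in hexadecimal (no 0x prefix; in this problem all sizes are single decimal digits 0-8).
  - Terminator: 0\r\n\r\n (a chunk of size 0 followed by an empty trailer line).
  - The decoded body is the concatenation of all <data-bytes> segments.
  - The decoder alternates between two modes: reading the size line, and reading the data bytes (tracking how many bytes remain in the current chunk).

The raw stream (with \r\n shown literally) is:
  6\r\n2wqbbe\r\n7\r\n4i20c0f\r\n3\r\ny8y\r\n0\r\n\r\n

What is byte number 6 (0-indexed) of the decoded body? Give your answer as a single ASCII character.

Chunk 1: stream[0..1]='6' size=0x6=6, data at stream[3..9]='2wqbbe' -> body[0..6], body so far='2wqbbe'
Chunk 2: stream[11..12]='7' size=0x7=7, data at stream[14..21]='4i20c0f' -> body[6..13], body so far='2wqbbe4i20c0f'
Chunk 3: stream[23..24]='3' size=0x3=3, data at stream[26..29]='y8y' -> body[13..16], body so far='2wqbbe4i20c0fy8y'
Chunk 4: stream[31..32]='0' size=0 (terminator). Final body='2wqbbe4i20c0fy8y' (16 bytes)
Body byte 6 = '4'

Answer: 4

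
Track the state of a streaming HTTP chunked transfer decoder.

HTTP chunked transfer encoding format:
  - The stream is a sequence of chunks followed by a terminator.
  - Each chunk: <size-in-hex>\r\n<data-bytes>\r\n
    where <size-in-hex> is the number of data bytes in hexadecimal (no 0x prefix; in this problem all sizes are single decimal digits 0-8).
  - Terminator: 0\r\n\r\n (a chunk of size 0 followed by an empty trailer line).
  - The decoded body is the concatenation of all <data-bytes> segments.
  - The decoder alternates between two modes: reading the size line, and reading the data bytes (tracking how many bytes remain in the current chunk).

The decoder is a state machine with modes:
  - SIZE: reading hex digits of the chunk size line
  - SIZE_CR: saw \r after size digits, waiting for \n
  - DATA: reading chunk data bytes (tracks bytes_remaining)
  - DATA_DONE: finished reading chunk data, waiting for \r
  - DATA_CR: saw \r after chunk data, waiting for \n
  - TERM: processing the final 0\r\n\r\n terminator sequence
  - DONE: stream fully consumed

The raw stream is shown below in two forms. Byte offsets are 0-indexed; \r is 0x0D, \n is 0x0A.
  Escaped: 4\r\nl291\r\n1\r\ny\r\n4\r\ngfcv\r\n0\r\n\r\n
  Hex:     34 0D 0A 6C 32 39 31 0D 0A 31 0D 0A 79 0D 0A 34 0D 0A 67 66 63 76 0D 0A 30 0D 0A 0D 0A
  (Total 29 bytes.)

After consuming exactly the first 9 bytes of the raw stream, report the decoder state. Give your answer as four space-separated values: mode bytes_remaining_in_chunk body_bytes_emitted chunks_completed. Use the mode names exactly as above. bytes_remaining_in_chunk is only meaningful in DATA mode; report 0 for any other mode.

Byte 0 = '4': mode=SIZE remaining=0 emitted=0 chunks_done=0
Byte 1 = 0x0D: mode=SIZE_CR remaining=0 emitted=0 chunks_done=0
Byte 2 = 0x0A: mode=DATA remaining=4 emitted=0 chunks_done=0
Byte 3 = 'l': mode=DATA remaining=3 emitted=1 chunks_done=0
Byte 4 = '2': mode=DATA remaining=2 emitted=2 chunks_done=0
Byte 5 = '9': mode=DATA remaining=1 emitted=3 chunks_done=0
Byte 6 = '1': mode=DATA_DONE remaining=0 emitted=4 chunks_done=0
Byte 7 = 0x0D: mode=DATA_CR remaining=0 emitted=4 chunks_done=0
Byte 8 = 0x0A: mode=SIZE remaining=0 emitted=4 chunks_done=1

Answer: SIZE 0 4 1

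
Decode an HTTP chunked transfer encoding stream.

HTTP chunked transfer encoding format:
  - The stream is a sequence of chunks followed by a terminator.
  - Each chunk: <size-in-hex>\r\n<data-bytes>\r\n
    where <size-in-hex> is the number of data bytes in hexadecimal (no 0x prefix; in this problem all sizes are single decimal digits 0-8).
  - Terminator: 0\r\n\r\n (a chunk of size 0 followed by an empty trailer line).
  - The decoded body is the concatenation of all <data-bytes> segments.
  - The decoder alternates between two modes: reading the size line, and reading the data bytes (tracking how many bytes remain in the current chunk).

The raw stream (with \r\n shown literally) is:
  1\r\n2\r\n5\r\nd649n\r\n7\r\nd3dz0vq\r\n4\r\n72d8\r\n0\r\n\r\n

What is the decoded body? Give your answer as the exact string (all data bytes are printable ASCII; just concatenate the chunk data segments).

Answer: 2d649nd3dz0vq72d8

Derivation:
Chunk 1: stream[0..1]='1' size=0x1=1, data at stream[3..4]='2' -> body[0..1], body so far='2'
Chunk 2: stream[6..7]='5' size=0x5=5, data at stream[9..14]='d649n' -> body[1..6], body so far='2d649n'
Chunk 3: stream[16..17]='7' size=0x7=7, data at stream[19..26]='d3dz0vq' -> body[6..13], body so far='2d649nd3dz0vq'
Chunk 4: stream[28..29]='4' size=0x4=4, data at stream[31..35]='72d8' -> body[13..17], body so far='2d649nd3dz0vq72d8'
Chunk 5: stream[37..38]='0' size=0 (terminator). Final body='2d649nd3dz0vq72d8' (17 bytes)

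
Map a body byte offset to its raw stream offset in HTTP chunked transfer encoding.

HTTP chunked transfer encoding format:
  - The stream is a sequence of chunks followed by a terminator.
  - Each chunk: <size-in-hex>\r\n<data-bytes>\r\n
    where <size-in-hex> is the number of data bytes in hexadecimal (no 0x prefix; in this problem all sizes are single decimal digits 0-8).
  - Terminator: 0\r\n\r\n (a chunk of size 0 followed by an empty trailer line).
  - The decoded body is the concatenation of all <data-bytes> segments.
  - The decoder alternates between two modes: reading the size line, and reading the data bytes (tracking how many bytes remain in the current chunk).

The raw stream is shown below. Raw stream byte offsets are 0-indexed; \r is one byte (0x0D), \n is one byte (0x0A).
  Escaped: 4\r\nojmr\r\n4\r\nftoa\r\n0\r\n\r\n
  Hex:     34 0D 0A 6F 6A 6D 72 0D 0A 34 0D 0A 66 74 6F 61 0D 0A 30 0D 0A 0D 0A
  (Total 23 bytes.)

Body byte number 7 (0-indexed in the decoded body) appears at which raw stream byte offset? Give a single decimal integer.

Answer: 15

Derivation:
Chunk 1: stream[0..1]='4' size=0x4=4, data at stream[3..7]='ojmr' -> body[0..4], body so far='ojmr'
Chunk 2: stream[9..10]='4' size=0x4=4, data at stream[12..16]='ftoa' -> body[4..8], body so far='ojmrftoa'
Chunk 3: stream[18..19]='0' size=0 (terminator). Final body='ojmrftoa' (8 bytes)
Body byte 7 at stream offset 15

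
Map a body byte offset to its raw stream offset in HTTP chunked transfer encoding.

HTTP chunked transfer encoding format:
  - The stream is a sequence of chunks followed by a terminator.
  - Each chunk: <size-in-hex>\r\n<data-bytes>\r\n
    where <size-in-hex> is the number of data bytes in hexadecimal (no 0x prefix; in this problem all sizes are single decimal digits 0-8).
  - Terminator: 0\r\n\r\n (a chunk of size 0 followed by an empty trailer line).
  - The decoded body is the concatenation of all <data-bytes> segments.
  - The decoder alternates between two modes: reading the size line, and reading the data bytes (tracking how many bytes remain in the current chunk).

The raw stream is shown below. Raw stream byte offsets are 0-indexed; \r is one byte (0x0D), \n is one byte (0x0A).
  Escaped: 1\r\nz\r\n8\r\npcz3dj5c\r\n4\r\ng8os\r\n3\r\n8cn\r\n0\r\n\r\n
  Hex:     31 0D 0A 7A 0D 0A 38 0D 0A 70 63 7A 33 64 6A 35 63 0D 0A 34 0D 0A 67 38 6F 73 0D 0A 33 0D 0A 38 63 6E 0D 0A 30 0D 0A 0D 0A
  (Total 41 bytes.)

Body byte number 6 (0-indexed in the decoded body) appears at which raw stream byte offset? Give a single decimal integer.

Chunk 1: stream[0..1]='1' size=0x1=1, data at stream[3..4]='z' -> body[0..1], body so far='z'
Chunk 2: stream[6..7]='8' size=0x8=8, data at stream[9..17]='pcz3dj5c' -> body[1..9], body so far='zpcz3dj5c'
Chunk 3: stream[19..20]='4' size=0x4=4, data at stream[22..26]='g8os' -> body[9..13], body so far='zpcz3dj5cg8os'
Chunk 4: stream[28..29]='3' size=0x3=3, data at stream[31..34]='8cn' -> body[13..16], body so far='zpcz3dj5cg8os8cn'
Chunk 5: stream[36..37]='0' size=0 (terminator). Final body='zpcz3dj5cg8os8cn' (16 bytes)
Body byte 6 at stream offset 14

Answer: 14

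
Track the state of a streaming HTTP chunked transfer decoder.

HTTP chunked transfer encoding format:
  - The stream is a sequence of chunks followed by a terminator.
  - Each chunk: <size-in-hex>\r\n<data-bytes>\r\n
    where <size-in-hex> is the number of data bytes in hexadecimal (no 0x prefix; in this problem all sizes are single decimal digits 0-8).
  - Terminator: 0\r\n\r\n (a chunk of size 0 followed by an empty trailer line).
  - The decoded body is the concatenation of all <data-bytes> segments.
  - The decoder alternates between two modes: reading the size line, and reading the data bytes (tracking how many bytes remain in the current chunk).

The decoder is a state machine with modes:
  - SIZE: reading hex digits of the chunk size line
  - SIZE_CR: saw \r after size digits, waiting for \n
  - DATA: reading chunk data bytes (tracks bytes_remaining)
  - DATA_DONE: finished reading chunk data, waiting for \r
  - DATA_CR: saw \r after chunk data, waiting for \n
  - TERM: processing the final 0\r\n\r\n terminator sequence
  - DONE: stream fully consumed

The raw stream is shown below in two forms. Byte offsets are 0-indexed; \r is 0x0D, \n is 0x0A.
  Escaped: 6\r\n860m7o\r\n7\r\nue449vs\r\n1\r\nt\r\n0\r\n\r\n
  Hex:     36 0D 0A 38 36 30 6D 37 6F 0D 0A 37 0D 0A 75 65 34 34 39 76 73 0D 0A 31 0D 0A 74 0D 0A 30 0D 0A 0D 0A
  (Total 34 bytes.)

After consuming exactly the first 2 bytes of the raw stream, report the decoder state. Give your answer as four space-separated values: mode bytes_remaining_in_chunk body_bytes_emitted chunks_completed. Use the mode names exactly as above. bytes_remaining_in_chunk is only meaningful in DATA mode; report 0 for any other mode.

Answer: SIZE_CR 0 0 0

Derivation:
Byte 0 = '6': mode=SIZE remaining=0 emitted=0 chunks_done=0
Byte 1 = 0x0D: mode=SIZE_CR remaining=0 emitted=0 chunks_done=0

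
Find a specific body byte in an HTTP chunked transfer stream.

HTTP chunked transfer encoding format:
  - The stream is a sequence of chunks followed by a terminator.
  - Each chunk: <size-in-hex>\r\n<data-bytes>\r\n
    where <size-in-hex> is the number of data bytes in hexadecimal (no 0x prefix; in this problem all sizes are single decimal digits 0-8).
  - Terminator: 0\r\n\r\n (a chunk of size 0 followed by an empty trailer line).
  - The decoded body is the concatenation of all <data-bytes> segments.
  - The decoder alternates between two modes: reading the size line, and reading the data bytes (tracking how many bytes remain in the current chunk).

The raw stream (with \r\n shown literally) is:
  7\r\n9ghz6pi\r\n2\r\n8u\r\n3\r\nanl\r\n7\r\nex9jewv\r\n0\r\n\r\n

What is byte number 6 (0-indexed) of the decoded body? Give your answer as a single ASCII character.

Chunk 1: stream[0..1]='7' size=0x7=7, data at stream[3..10]='9ghz6pi' -> body[0..7], body so far='9ghz6pi'
Chunk 2: stream[12..13]='2' size=0x2=2, data at stream[15..17]='8u' -> body[7..9], body so far='9ghz6pi8u'
Chunk 3: stream[19..20]='3' size=0x3=3, data at stream[22..25]='anl' -> body[9..12], body so far='9ghz6pi8uanl'
Chunk 4: stream[27..28]='7' size=0x7=7, data at stream[30..37]='ex9jewv' -> body[12..19], body so far='9ghz6pi8uanlex9jewv'
Chunk 5: stream[39..40]='0' size=0 (terminator). Final body='9ghz6pi8uanlex9jewv' (19 bytes)
Body byte 6 = 'i'

Answer: i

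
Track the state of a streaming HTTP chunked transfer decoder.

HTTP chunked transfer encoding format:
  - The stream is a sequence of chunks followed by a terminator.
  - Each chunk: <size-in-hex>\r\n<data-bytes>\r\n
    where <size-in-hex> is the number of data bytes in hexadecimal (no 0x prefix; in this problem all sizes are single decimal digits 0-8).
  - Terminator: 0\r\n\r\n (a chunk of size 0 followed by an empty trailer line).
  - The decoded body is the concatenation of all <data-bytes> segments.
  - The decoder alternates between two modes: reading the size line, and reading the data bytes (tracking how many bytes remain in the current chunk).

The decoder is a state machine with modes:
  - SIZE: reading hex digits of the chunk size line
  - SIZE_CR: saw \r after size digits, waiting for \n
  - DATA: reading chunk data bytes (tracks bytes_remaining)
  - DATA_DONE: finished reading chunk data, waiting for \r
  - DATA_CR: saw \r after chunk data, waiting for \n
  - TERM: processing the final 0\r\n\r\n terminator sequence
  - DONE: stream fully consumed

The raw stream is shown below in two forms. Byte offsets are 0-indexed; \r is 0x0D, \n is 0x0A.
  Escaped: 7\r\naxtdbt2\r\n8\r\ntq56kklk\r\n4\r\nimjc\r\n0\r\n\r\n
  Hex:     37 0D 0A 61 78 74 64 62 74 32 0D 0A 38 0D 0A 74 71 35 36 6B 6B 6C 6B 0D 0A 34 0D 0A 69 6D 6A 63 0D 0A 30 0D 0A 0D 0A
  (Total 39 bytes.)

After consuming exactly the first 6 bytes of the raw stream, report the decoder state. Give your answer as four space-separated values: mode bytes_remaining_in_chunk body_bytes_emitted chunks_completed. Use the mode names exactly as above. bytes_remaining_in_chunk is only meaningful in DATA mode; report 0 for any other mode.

Answer: DATA 4 3 0

Derivation:
Byte 0 = '7': mode=SIZE remaining=0 emitted=0 chunks_done=0
Byte 1 = 0x0D: mode=SIZE_CR remaining=0 emitted=0 chunks_done=0
Byte 2 = 0x0A: mode=DATA remaining=7 emitted=0 chunks_done=0
Byte 3 = 'a': mode=DATA remaining=6 emitted=1 chunks_done=0
Byte 4 = 'x': mode=DATA remaining=5 emitted=2 chunks_done=0
Byte 5 = 't': mode=DATA remaining=4 emitted=3 chunks_done=0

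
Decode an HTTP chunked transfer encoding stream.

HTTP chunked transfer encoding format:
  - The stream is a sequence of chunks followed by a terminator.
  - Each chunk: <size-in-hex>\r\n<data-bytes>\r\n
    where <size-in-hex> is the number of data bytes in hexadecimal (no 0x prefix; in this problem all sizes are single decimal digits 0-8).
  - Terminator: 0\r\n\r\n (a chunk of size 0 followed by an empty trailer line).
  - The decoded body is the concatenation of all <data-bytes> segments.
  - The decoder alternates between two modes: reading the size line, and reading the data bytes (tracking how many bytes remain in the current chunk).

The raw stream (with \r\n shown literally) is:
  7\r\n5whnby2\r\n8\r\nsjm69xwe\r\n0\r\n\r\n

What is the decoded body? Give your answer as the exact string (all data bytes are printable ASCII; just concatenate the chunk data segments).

Chunk 1: stream[0..1]='7' size=0x7=7, data at stream[3..10]='5whnby2' -> body[0..7], body so far='5whnby2'
Chunk 2: stream[12..13]='8' size=0x8=8, data at stream[15..23]='sjm69xwe' -> body[7..15], body so far='5whnby2sjm69xwe'
Chunk 3: stream[25..26]='0' size=0 (terminator). Final body='5whnby2sjm69xwe' (15 bytes)

Answer: 5whnby2sjm69xwe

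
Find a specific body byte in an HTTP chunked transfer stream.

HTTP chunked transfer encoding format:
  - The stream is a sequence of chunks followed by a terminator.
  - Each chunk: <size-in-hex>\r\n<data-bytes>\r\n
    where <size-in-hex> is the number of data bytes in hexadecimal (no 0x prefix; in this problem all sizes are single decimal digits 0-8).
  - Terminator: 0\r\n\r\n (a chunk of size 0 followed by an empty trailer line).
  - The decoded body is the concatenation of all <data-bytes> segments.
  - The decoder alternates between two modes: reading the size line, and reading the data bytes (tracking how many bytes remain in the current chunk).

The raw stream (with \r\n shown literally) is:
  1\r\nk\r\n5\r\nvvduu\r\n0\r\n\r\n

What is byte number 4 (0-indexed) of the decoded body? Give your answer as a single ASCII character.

Chunk 1: stream[0..1]='1' size=0x1=1, data at stream[3..4]='k' -> body[0..1], body so far='k'
Chunk 2: stream[6..7]='5' size=0x5=5, data at stream[9..14]='vvduu' -> body[1..6], body so far='kvvduu'
Chunk 3: stream[16..17]='0' size=0 (terminator). Final body='kvvduu' (6 bytes)
Body byte 4 = 'u'

Answer: u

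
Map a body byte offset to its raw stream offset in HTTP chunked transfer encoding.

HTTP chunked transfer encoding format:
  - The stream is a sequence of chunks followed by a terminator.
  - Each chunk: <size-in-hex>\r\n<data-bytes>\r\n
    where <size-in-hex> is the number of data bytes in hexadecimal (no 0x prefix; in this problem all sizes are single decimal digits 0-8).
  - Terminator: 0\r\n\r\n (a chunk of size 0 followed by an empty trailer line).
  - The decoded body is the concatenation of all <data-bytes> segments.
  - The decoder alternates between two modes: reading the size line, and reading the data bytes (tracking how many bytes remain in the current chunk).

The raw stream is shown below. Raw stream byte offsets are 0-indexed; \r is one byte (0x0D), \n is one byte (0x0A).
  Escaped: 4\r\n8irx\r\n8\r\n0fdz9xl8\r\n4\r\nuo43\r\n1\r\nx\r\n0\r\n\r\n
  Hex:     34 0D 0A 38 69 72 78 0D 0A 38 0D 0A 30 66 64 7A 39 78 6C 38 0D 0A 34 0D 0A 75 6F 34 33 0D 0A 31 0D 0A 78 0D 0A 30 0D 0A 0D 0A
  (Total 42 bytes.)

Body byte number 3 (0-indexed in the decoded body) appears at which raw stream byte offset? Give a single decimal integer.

Answer: 6

Derivation:
Chunk 1: stream[0..1]='4' size=0x4=4, data at stream[3..7]='8irx' -> body[0..4], body so far='8irx'
Chunk 2: stream[9..10]='8' size=0x8=8, data at stream[12..20]='0fdz9xl8' -> body[4..12], body so far='8irx0fdz9xl8'
Chunk 3: stream[22..23]='4' size=0x4=4, data at stream[25..29]='uo43' -> body[12..16], body so far='8irx0fdz9xl8uo43'
Chunk 4: stream[31..32]='1' size=0x1=1, data at stream[34..35]='x' -> body[16..17], body so far='8irx0fdz9xl8uo43x'
Chunk 5: stream[37..38]='0' size=0 (terminator). Final body='8irx0fdz9xl8uo43x' (17 bytes)
Body byte 3 at stream offset 6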